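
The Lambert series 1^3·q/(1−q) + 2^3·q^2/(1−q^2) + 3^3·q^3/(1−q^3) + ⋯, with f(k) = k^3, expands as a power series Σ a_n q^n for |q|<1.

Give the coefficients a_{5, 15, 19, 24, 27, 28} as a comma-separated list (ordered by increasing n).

126, 3528, 6860, 16380, 20440, 25112

d|5:{1,5}  Σf=1+125=126
q^15  k|15↦f(k): 15:3375 5:125 3:27 1:1  a_15=3528
q^19  k|19↦f(k): 19:6859 1:1  a_19=6860
n=24: 1·24 2·12 3·8 4·6 6·4 8·3 12·2 24·1  f→[1+8+27+64+216+512+1728+13824]=16380
[q^27] f(1)=1,f(3)=27,f(9)=729,f(27)=19683 ⇒ 20440
q^28  k|28↦f(k): 28:21952 14:2744 7:343 4:64 2:8 1:1  a_28=25112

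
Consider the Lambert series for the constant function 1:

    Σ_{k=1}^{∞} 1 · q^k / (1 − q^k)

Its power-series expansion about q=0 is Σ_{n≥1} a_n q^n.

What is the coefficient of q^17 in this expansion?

a_17 = 2

q^17  k|17↦f(k): 1:1 17:1  a_17=2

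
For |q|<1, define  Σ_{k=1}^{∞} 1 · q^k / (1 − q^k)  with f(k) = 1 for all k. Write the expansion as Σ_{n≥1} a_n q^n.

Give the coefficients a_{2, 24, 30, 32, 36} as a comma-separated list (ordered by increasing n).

[q^2] f(1)=1,f(2)=1 ⇒ 2
n=24: 1·24 2·12 3·8 4·6 6·4 8·3 12·2 24·1  f→[1+1+1+1+1+1+1+1]=8
d|30:{30,15,10,6,5,3,2,1}  Σf=1+1+1+1+1+1+1+1=8
d|32:{32,16,8,4,2,1}  Σf=1+1+1+1+1+1=6
d|36:{36,18,12,9,6,4,3,2,1}  Σf=1+1+1+1+1+1+1+1+1=9

2, 8, 8, 6, 9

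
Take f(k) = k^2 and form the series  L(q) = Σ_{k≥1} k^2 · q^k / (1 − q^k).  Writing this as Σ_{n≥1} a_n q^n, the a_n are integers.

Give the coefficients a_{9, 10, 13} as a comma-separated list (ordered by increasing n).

91, 130, 170

[q^9] f(9)=81,f(3)=9,f(1)=1 ⇒ 91
n=10: 10·1 5·2 2·5 1·10  f→[100+25+4+1]=130
n=13: 1·13 13·1  f→[1+169]=170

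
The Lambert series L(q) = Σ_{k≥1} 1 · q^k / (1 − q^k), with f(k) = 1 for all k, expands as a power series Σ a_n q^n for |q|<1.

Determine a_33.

n=33: 33·1 11·3 3·11 1·33  f→[1+1+1+1]=4

a_33 = 4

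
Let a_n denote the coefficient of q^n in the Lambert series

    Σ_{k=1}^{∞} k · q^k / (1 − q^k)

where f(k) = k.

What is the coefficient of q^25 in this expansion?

d|25:{25,5,1}  Σf=25+5+1=31

a_25 = 31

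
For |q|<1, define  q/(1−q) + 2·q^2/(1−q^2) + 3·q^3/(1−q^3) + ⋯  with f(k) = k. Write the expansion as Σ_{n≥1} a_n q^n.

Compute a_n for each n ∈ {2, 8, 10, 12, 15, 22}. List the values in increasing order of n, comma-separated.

q^2  k|2↦f(k): 2:2 1:1  a_2=3
d|8:{8,4,2,1}  Σf=8+4+2+1=15
q^10  k|10↦f(k): 1:1 2:2 5:5 10:10  a_10=18
q^12  k|12↦f(k): 12:12 6:6 4:4 3:3 2:2 1:1  a_12=28
d|15:{15,5,3,1}  Σf=15+5+3+1=24
q^22  k|22↦f(k): 22:22 11:11 2:2 1:1  a_22=36

3, 15, 18, 28, 24, 36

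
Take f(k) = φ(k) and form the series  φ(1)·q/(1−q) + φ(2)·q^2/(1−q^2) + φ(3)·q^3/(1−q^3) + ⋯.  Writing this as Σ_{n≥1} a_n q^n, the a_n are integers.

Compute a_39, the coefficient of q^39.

n=39: 1·39 3·13 13·3 39·1  φ→[1+2+12+24]=39

a_39 = 39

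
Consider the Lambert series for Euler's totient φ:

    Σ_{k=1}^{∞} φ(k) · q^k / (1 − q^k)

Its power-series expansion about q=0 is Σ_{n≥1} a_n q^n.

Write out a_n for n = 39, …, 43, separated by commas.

q^39  k|39↦φ(k): 39:24 13:12 3:2 1:1  a_39=39
d|40:{1,2,4,5,8,10,20,40}  Σφ=1+1+2+4+4+4+8+16=40
q^41  k|41↦φ(k): 41:40 1:1  a_41=41
n=42: 1·42 2·21 3·14 6·7 7·6 14·3 21·2 42·1  φ→[1+1+2+2+6+6+12+12]=42
q^43  k|43↦φ(k): 43:42 1:1  a_43=43

39, 40, 41, 42, 43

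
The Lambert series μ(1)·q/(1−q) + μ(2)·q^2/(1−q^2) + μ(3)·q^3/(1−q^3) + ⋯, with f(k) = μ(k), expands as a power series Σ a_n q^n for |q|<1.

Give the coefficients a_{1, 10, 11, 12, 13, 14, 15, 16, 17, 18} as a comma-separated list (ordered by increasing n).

1, 0, 0, 0, 0, 0, 0, 0, 0, 0

[q^1] μ(1)=1 ⇒ 1
q^10  k|10↦μ(k): 1:1 2:-1 5:-1 10:1  a_10=0
[q^11] μ(1)=1,μ(11)=-1 ⇒ 0
n=12: 1·12 2·6 3·4 4·3 6·2 12·1  μ→[1+(-1)+(-1)+0+1+0]=0
q^13  k|13↦μ(k): 13:-1 1:1  a_13=0
d|14:{1,2,7,14}  Σμ=1+(-1)+(-1)+1=0
[q^15] μ(15)=1,μ(5)=-1,μ(3)=-1,μ(1)=1 ⇒ 0
q^16  k|16↦μ(k): 16:0 8:0 4:0 2:-1 1:1  a_16=0
q^17  k|17↦μ(k): 17:-1 1:1  a_17=0
q^18  k|18↦μ(k): 1:1 2:-1 3:-1 6:1 9:0 18:0  a_18=0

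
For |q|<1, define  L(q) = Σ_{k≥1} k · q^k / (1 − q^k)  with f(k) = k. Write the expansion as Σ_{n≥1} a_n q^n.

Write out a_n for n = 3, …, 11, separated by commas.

d|3:{3,1}  Σf=3+1=4
n=4: 4·1 2·2 1·4  f→[4+2+1]=7
[q^5] f(5)=5,f(1)=1 ⇒ 6
d|6:{1,2,3,6}  Σf=1+2+3+6=12
n=7: 7·1 1·7  f→[7+1]=8
[q^8] f(1)=1,f(2)=2,f(4)=4,f(8)=8 ⇒ 15
q^9  k|9↦f(k): 9:9 3:3 1:1  a_9=13
[q^10] f(1)=1,f(2)=2,f(5)=5,f(10)=10 ⇒ 18
n=11: 1·11 11·1  f→[1+11]=12

4, 7, 6, 12, 8, 15, 13, 18, 12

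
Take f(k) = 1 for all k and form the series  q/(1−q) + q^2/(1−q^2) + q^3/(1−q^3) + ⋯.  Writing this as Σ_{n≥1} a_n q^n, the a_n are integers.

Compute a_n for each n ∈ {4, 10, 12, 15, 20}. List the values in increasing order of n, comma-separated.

3, 4, 6, 4, 6

n=4: 4·1 2·2 1·4  f→[1+1+1]=3
d|10:{10,5,2,1}  Σf=1+1+1+1=4
[q^12] f(1)=1,f(2)=1,f(3)=1,f(4)=1,f(6)=1,f(12)=1 ⇒ 6
n=15: 1·15 3·5 5·3 15·1  f→[1+1+1+1]=4
d|20:{1,2,4,5,10,20}  Σf=1+1+1+1+1+1=6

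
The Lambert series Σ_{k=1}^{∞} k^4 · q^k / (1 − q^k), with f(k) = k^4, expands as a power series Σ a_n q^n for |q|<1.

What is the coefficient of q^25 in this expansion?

a_25 = 391251

n=25: 25·1 5·5 1·25  f→[390625+625+1]=391251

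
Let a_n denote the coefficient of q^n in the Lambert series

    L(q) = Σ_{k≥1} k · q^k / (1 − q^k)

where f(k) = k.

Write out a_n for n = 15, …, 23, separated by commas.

24, 31, 18, 39, 20, 42, 32, 36, 24

n=15: 1·15 3·5 5·3 15·1  f→[1+3+5+15]=24
d|16:{16,8,4,2,1}  Σf=16+8+4+2+1=31
d|17:{17,1}  Σf=17+1=18
d|18:{1,2,3,6,9,18}  Σf=1+2+3+6+9+18=39
d|19:{19,1}  Σf=19+1=20
d|20:{1,2,4,5,10,20}  Σf=1+2+4+5+10+20=42
d|21:{1,3,7,21}  Σf=1+3+7+21=32
[q^22] f(1)=1,f(2)=2,f(11)=11,f(22)=22 ⇒ 36
q^23  k|23↦f(k): 1:1 23:23  a_23=24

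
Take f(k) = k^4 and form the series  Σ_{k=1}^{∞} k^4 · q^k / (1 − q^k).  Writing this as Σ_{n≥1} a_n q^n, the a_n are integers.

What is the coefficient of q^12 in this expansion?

n=12: 12·1 6·2 4·3 3·4 2·6 1·12  f→[20736+1296+256+81+16+1]=22386

a_12 = 22386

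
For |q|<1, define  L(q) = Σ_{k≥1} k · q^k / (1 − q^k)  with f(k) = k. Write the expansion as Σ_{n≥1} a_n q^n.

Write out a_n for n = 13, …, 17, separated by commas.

d|13:{1,13}  Σf=1+13=14
[q^14] f(1)=1,f(2)=2,f(7)=7,f(14)=14 ⇒ 24
d|15:{1,3,5,15}  Σf=1+3+5+15=24
d|16:{1,2,4,8,16}  Σf=1+2+4+8+16=31
d|17:{1,17}  Σf=1+17=18

14, 24, 24, 31, 18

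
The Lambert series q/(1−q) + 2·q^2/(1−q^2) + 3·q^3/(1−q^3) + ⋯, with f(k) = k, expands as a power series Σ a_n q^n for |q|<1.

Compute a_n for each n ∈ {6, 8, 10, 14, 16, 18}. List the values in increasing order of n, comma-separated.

q^6  k|6↦f(k): 1:1 2:2 3:3 6:6  a_6=12
n=8: 8·1 4·2 2·4 1·8  f→[8+4+2+1]=15
d|10:{1,2,5,10}  Σf=1+2+5+10=18
d|14:{14,7,2,1}  Σf=14+7+2+1=24
[q^16] f(1)=1,f(2)=2,f(4)=4,f(8)=8,f(16)=16 ⇒ 31
q^18  k|18↦f(k): 1:1 2:2 3:3 6:6 9:9 18:18  a_18=39

12, 15, 18, 24, 31, 39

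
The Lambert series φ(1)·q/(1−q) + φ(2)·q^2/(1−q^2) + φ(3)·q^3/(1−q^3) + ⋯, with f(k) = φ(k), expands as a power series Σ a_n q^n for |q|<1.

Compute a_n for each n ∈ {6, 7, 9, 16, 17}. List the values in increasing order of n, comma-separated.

n=6: 1·6 2·3 3·2 6·1  φ→[1+1+2+2]=6
q^7  k|7↦φ(k): 7:6 1:1  a_7=7
d|9:{1,3,9}  Σφ=1+2+6=9
[q^16] φ(1)=1,φ(2)=1,φ(4)=2,φ(8)=4,φ(16)=8 ⇒ 16
n=17: 17·1 1·17  φ→[16+1]=17

6, 7, 9, 16, 17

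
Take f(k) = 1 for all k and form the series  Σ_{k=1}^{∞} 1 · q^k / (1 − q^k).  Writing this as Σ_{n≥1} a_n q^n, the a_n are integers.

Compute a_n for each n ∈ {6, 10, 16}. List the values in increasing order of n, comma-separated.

4, 4, 5

d|6:{6,3,2,1}  Σf=1+1+1+1=4
[q^10] f(1)=1,f(2)=1,f(5)=1,f(10)=1 ⇒ 4
[q^16] f(16)=1,f(8)=1,f(4)=1,f(2)=1,f(1)=1 ⇒ 5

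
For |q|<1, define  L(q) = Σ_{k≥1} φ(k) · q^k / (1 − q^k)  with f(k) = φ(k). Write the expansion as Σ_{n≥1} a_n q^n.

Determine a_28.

[q^28] φ(1)=1,φ(2)=1,φ(4)=2,φ(7)=6,φ(14)=6,φ(28)=12 ⇒ 28

a_28 = 28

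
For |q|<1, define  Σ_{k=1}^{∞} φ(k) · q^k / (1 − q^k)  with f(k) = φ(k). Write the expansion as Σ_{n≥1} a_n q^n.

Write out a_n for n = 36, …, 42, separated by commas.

n=36: 1·36 2·18 3·12 4·9 6·6 9·4 12·3 18·2 36·1  φ→[1+1+2+2+2+6+4+6+12]=36
n=37: 37·1 1·37  φ→[36+1]=37
q^38  k|38↦φ(k): 38:18 19:18 2:1 1:1  a_38=38
q^39  k|39↦φ(k): 1:1 3:2 13:12 39:24  a_39=39
d|40:{40,20,10,8,5,4,2,1}  Σφ=16+8+4+4+4+2+1+1=40
[q^41] φ(1)=1,φ(41)=40 ⇒ 41
q^42  k|42↦φ(k): 1:1 2:1 3:2 6:2 7:6 14:6 21:12 42:12  a_42=42

36, 37, 38, 39, 40, 41, 42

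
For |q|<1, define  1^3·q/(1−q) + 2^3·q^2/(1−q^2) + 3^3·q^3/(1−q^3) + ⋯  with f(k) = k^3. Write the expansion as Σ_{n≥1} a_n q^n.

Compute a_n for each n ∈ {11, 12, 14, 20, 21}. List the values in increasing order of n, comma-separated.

1332, 2044, 3096, 9198, 9632

d|11:{1,11}  Σf=1+1331=1332
[q^12] f(12)=1728,f(6)=216,f(4)=64,f(3)=27,f(2)=8,f(1)=1 ⇒ 2044
q^14  k|14↦f(k): 14:2744 7:343 2:8 1:1  a_14=3096
[q^20] f(20)=8000,f(10)=1000,f(5)=125,f(4)=64,f(2)=8,f(1)=1 ⇒ 9198
d|21:{21,7,3,1}  Σf=9261+343+27+1=9632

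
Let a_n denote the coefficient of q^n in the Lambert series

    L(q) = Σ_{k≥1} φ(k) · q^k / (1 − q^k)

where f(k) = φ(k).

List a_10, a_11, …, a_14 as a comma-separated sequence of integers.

q^10  k|10↦φ(k): 1:1 2:1 5:4 10:4  a_10=10
q^11  k|11↦φ(k): 1:1 11:10  a_11=11
q^12  k|12↦φ(k): 12:4 6:2 4:2 3:2 2:1 1:1  a_12=12
[q^13] φ(1)=1,φ(13)=12 ⇒ 13
d|14:{14,7,2,1}  Σφ=6+6+1+1=14

10, 11, 12, 13, 14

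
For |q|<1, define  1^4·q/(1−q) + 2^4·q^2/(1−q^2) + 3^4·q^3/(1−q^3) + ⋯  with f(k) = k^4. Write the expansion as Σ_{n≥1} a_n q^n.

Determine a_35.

a_35 = 1503652

d|35:{1,5,7,35}  Σf=1+625+2401+1500625=1503652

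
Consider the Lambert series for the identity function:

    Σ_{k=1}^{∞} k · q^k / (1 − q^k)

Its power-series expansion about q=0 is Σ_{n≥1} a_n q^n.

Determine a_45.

q^45  k|45↦f(k): 45:45 15:15 9:9 5:5 3:3 1:1  a_45=78

a_45 = 78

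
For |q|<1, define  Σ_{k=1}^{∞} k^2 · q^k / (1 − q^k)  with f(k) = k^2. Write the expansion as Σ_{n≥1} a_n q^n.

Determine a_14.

a_14 = 250

q^14  k|14↦f(k): 14:196 7:49 2:4 1:1  a_14=250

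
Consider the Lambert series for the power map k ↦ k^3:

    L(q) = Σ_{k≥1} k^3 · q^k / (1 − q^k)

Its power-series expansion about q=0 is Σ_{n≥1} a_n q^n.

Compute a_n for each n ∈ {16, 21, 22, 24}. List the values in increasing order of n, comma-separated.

n=16: 1·16 2·8 4·4 8·2 16·1  f→[1+8+64+512+4096]=4681
d|21:{21,7,3,1}  Σf=9261+343+27+1=9632
d|22:{1,2,11,22}  Σf=1+8+1331+10648=11988
d|24:{1,2,3,4,6,8,12,24}  Σf=1+8+27+64+216+512+1728+13824=16380

4681, 9632, 11988, 16380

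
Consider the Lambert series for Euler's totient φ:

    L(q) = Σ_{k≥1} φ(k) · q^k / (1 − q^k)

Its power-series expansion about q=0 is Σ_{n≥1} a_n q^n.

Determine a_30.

d|30:{30,15,10,6,5,3,2,1}  Σφ=8+8+4+2+4+2+1+1=30

a_30 = 30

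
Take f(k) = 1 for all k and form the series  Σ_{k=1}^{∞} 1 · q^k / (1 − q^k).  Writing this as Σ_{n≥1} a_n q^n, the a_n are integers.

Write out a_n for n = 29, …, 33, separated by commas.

2, 8, 2, 6, 4

n=29: 29·1 1·29  f→[1+1]=2
q^30  k|30↦f(k): 1:1 2:1 3:1 5:1 6:1 10:1 15:1 30:1  a_30=8
n=31: 1·31 31·1  f→[1+1]=2
d|32:{1,2,4,8,16,32}  Σf=1+1+1+1+1+1=6
d|33:{33,11,3,1}  Σf=1+1+1+1=4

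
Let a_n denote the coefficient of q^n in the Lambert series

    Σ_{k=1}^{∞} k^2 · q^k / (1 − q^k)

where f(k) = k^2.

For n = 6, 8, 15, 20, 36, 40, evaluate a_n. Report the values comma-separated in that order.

50, 85, 260, 546, 1911, 2210

q^6  k|6↦f(k): 1:1 2:4 3:9 6:36  a_6=50
q^8  k|8↦f(k): 1:1 2:4 4:16 8:64  a_8=85
[q^15] f(15)=225,f(5)=25,f(3)=9,f(1)=1 ⇒ 260
d|20:{20,10,5,4,2,1}  Σf=400+100+25+16+4+1=546
[q^36] f(36)=1296,f(18)=324,f(12)=144,f(9)=81,f(6)=36,f(4)=16,f(3)=9,f(2)=4,f(1)=1 ⇒ 1911
[q^40] f(40)=1600,f(20)=400,f(10)=100,f(8)=64,f(5)=25,f(4)=16,f(2)=4,f(1)=1 ⇒ 2210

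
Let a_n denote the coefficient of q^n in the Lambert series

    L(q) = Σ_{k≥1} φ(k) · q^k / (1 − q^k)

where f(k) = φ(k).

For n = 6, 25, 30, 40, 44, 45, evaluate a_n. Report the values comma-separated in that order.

n=6: 1·6 2·3 3·2 6·1  φ→[1+1+2+2]=6
n=25: 25·1 5·5 1·25  φ→[20+4+1]=25
q^30  k|30↦φ(k): 30:8 15:8 10:4 6:2 5:4 3:2 2:1 1:1  a_30=30
[q^40] φ(40)=16,φ(20)=8,φ(10)=4,φ(8)=4,φ(5)=4,φ(4)=2,φ(2)=1,φ(1)=1 ⇒ 40
n=44: 1·44 2·22 4·11 11·4 22·2 44·1  φ→[1+1+2+10+10+20]=44
q^45  k|45↦φ(k): 1:1 3:2 5:4 9:6 15:8 45:24  a_45=45

6, 25, 30, 40, 44, 45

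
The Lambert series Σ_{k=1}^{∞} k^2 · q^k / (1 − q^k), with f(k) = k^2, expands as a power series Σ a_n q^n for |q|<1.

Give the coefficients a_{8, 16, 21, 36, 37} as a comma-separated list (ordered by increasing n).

q^8  k|8↦f(k): 8:64 4:16 2:4 1:1  a_8=85
q^16  k|16↦f(k): 1:1 2:4 4:16 8:64 16:256  a_16=341
n=21: 1·21 3·7 7·3 21·1  f→[1+9+49+441]=500
[q^36] f(1)=1,f(2)=4,f(3)=9,f(4)=16,f(6)=36,f(9)=81,f(12)=144,f(18)=324,f(36)=1296 ⇒ 1911
d|37:{1,37}  Σf=1+1369=1370

85, 341, 500, 1911, 1370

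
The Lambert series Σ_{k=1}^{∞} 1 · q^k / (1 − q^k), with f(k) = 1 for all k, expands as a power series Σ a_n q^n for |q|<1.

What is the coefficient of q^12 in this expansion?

a_12 = 6

d|12:{1,2,3,4,6,12}  Σf=1+1+1+1+1+1=6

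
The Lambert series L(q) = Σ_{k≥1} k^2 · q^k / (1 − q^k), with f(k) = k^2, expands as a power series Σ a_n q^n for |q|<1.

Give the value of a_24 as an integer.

d|24:{1,2,3,4,6,8,12,24}  Σf=1+4+9+16+36+64+144+576=850

a_24 = 850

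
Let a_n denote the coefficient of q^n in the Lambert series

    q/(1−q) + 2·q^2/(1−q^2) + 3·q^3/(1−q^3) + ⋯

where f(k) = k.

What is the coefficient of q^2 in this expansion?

q^2  k|2↦f(k): 1:1 2:2  a_2=3

a_2 = 3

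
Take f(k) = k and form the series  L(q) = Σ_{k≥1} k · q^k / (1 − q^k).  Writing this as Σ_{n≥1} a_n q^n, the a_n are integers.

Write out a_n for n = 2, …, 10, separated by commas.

3, 4, 7, 6, 12, 8, 15, 13, 18

n=2: 1·2 2·1  f→[1+2]=3
d|3:{1,3}  Σf=1+3=4
d|4:{4,2,1}  Σf=4+2+1=7
n=5: 1·5 5·1  f→[1+5]=6
q^6  k|6↦f(k): 1:1 2:2 3:3 6:6  a_6=12
d|7:{7,1}  Σf=7+1=8
n=8: 8·1 4·2 2·4 1·8  f→[8+4+2+1]=15
d|9:{9,3,1}  Σf=9+3+1=13
[q^10] f(10)=10,f(5)=5,f(2)=2,f(1)=1 ⇒ 18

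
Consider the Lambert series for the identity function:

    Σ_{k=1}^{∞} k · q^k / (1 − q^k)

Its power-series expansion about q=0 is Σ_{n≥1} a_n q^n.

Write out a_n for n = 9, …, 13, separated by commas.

13, 18, 12, 28, 14

n=9: 1·9 3·3 9·1  f→[1+3+9]=13
d|10:{10,5,2,1}  Σf=10+5+2+1=18
d|11:{11,1}  Σf=11+1=12
q^12  k|12↦f(k): 1:1 2:2 3:3 4:4 6:6 12:12  a_12=28
q^13  k|13↦f(k): 1:1 13:13  a_13=14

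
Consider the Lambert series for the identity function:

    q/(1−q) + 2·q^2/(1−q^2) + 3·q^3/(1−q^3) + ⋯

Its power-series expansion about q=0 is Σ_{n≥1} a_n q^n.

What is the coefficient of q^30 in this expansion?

q^30  k|30↦f(k): 30:30 15:15 10:10 6:6 5:5 3:3 2:2 1:1  a_30=72

a_30 = 72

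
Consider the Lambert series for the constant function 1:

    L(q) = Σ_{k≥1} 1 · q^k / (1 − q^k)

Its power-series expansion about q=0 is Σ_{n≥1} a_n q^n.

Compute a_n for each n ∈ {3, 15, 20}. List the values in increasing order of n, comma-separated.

n=3: 3·1 1·3  f→[1+1]=2
[q^15] f(15)=1,f(5)=1,f(3)=1,f(1)=1 ⇒ 4
n=20: 20·1 10·2 5·4 4·5 2·10 1·20  f→[1+1+1+1+1+1]=6

2, 4, 6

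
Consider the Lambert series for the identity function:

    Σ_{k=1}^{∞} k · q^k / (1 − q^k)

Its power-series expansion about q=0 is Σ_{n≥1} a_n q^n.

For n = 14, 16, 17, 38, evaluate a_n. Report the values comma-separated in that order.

24, 31, 18, 60

n=14: 14·1 7·2 2·7 1·14  f→[14+7+2+1]=24
n=16: 1·16 2·8 4·4 8·2 16·1  f→[1+2+4+8+16]=31
[q^17] f(1)=1,f(17)=17 ⇒ 18
q^38  k|38↦f(k): 38:38 19:19 2:2 1:1  a_38=60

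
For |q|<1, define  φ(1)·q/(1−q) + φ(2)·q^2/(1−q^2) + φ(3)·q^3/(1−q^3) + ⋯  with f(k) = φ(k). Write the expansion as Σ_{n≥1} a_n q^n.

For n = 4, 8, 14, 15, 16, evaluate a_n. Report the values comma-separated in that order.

q^4  k|4↦φ(k): 1:1 2:1 4:2  a_4=4
[q^8] φ(1)=1,φ(2)=1,φ(4)=2,φ(8)=4 ⇒ 8
[q^14] φ(14)=6,φ(7)=6,φ(2)=1,φ(1)=1 ⇒ 14
q^15  k|15↦φ(k): 15:8 5:4 3:2 1:1  a_15=15
d|16:{16,8,4,2,1}  Σφ=8+4+2+1+1=16

4, 8, 14, 15, 16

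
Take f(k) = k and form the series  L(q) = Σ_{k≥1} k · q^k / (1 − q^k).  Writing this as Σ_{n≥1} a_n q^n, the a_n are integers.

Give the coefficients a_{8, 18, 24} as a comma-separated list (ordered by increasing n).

15, 39, 60

[q^8] f(8)=8,f(4)=4,f(2)=2,f(1)=1 ⇒ 15
n=18: 1·18 2·9 3·6 6·3 9·2 18·1  f→[1+2+3+6+9+18]=39
q^24  k|24↦f(k): 1:1 2:2 3:3 4:4 6:6 8:8 12:12 24:24  a_24=60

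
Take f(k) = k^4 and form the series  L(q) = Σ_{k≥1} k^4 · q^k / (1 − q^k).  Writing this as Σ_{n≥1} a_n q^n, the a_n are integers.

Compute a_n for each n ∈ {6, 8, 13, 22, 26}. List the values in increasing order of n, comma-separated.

n=6: 6·1 3·2 2·3 1·6  f→[1296+81+16+1]=1394
[q^8] f(1)=1,f(2)=16,f(4)=256,f(8)=4096 ⇒ 4369
q^13  k|13↦f(k): 13:28561 1:1  a_13=28562
d|22:{22,11,2,1}  Σf=234256+14641+16+1=248914
q^26  k|26↦f(k): 26:456976 13:28561 2:16 1:1  a_26=485554

1394, 4369, 28562, 248914, 485554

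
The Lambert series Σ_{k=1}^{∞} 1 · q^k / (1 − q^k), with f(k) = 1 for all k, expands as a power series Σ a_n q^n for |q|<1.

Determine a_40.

a_40 = 8

d|40:{40,20,10,8,5,4,2,1}  Σf=1+1+1+1+1+1+1+1=8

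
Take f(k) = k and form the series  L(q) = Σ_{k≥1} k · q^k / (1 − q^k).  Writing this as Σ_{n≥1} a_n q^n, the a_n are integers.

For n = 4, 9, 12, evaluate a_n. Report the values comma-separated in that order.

d|4:{4,2,1}  Σf=4+2+1=7
[q^9] f(1)=1,f(3)=3,f(9)=9 ⇒ 13
d|12:{12,6,4,3,2,1}  Σf=12+6+4+3+2+1=28

7, 13, 28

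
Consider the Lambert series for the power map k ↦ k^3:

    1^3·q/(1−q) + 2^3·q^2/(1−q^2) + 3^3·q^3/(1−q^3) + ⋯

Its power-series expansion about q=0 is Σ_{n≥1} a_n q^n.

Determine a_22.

[q^22] f(1)=1,f(2)=8,f(11)=1331,f(22)=10648 ⇒ 11988

a_22 = 11988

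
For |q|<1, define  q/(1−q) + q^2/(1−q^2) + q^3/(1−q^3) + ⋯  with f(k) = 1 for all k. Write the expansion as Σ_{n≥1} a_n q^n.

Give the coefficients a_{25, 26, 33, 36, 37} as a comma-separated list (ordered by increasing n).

[q^25] f(1)=1,f(5)=1,f(25)=1 ⇒ 3
n=26: 1·26 2·13 13·2 26·1  f→[1+1+1+1]=4
q^33  k|33↦f(k): 33:1 11:1 3:1 1:1  a_33=4
q^36  k|36↦f(k): 36:1 18:1 12:1 9:1 6:1 4:1 3:1 2:1 1:1  a_36=9
[q^37] f(37)=1,f(1)=1 ⇒ 2

3, 4, 4, 9, 2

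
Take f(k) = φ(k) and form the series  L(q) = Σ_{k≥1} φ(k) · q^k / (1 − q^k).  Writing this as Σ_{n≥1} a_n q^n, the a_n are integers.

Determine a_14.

d|14:{1,2,7,14}  Σφ=1+1+6+6=14

a_14 = 14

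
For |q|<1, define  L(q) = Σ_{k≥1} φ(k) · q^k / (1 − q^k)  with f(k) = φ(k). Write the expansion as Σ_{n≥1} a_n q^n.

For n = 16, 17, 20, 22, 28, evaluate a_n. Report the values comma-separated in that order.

q^16  k|16↦φ(k): 16:8 8:4 4:2 2:1 1:1  a_16=16
n=17: 17·1 1·17  φ→[16+1]=17
[q^20] φ(1)=1,φ(2)=1,φ(4)=2,φ(5)=4,φ(10)=4,φ(20)=8 ⇒ 20
[q^22] φ(1)=1,φ(2)=1,φ(11)=10,φ(22)=10 ⇒ 22
n=28: 1·28 2·14 4·7 7·4 14·2 28·1  φ→[1+1+2+6+6+12]=28

16, 17, 20, 22, 28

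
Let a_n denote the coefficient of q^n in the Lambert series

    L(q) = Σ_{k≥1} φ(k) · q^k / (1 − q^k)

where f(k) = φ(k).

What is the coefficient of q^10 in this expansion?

d|10:{10,5,2,1}  Σφ=4+4+1+1=10

a_10 = 10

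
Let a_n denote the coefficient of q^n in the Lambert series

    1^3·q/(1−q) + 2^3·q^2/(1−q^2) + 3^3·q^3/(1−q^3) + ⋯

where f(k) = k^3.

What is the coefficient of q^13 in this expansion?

a_13 = 2198

q^13  k|13↦f(k): 1:1 13:2197  a_13=2198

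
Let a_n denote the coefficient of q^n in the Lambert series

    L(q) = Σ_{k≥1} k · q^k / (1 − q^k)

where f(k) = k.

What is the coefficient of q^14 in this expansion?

a_14 = 24

q^14  k|14↦f(k): 14:14 7:7 2:2 1:1  a_14=24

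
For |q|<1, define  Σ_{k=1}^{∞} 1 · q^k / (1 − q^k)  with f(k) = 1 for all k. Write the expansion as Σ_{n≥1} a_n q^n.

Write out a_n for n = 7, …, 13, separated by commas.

2, 4, 3, 4, 2, 6, 2

n=7: 1·7 7·1  f→[1+1]=2
d|8:{1,2,4,8}  Σf=1+1+1+1=4
q^9  k|9↦f(k): 9:1 3:1 1:1  a_9=3
q^10  k|10↦f(k): 10:1 5:1 2:1 1:1  a_10=4
q^11  k|11↦f(k): 11:1 1:1  a_11=2
[q^12] f(12)=1,f(6)=1,f(4)=1,f(3)=1,f(2)=1,f(1)=1 ⇒ 6
d|13:{1,13}  Σf=1+1=2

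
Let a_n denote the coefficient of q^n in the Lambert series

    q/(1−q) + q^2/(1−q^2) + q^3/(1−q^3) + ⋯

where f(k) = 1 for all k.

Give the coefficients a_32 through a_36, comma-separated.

d|32:{32,16,8,4,2,1}  Σf=1+1+1+1+1+1=6
[q^33] f(1)=1,f(3)=1,f(11)=1,f(33)=1 ⇒ 4
d|34:{34,17,2,1}  Σf=1+1+1+1=4
[q^35] f(35)=1,f(7)=1,f(5)=1,f(1)=1 ⇒ 4
n=36: 36·1 18·2 12·3 9·4 6·6 4·9 3·12 2·18 1·36  f→[1+1+1+1+1+1+1+1+1]=9

6, 4, 4, 4, 9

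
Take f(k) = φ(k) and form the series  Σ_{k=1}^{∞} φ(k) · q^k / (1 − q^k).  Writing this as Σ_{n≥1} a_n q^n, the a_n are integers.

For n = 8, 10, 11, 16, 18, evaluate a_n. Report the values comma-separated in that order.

q^8  k|8↦φ(k): 1:1 2:1 4:2 8:4  a_8=8
n=10: 1·10 2·5 5·2 10·1  φ→[1+1+4+4]=10
q^11  k|11↦φ(k): 11:10 1:1  a_11=11
d|16:{1,2,4,8,16}  Σφ=1+1+2+4+8=16
d|18:{1,2,3,6,9,18}  Σφ=1+1+2+2+6+6=18

8, 10, 11, 16, 18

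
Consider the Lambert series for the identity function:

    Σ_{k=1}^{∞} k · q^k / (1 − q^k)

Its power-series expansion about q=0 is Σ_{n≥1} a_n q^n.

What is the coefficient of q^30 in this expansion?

q^30  k|30↦f(k): 30:30 15:15 10:10 6:6 5:5 3:3 2:2 1:1  a_30=72

a_30 = 72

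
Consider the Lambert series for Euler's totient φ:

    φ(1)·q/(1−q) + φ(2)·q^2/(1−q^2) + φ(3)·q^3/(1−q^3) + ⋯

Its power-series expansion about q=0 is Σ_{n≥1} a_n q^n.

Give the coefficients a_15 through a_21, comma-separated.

d|15:{15,5,3,1}  Σφ=8+4+2+1=15
n=16: 16·1 8·2 4·4 2·8 1·16  φ→[8+4+2+1+1]=16
d|17:{17,1}  Σφ=16+1=17
[q^18] φ(18)=6,φ(9)=6,φ(6)=2,φ(3)=2,φ(2)=1,φ(1)=1 ⇒ 18
[q^19] φ(1)=1,φ(19)=18 ⇒ 19
n=20: 1·20 2·10 4·5 5·4 10·2 20·1  φ→[1+1+2+4+4+8]=20
d|21:{1,3,7,21}  Σφ=1+2+6+12=21

15, 16, 17, 18, 19, 20, 21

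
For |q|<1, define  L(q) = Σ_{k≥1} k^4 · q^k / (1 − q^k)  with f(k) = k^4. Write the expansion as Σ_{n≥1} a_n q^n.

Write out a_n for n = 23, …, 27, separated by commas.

279842, 358258, 391251, 485554, 538084

d|23:{1,23}  Σf=1+279841=279842
d|24:{24,12,8,6,4,3,2,1}  Σf=331776+20736+4096+1296+256+81+16+1=358258
n=25: 1·25 5·5 25·1  f→[1+625+390625]=391251
q^26  k|26↦f(k): 26:456976 13:28561 2:16 1:1  a_26=485554
d|27:{27,9,3,1}  Σf=531441+6561+81+1=538084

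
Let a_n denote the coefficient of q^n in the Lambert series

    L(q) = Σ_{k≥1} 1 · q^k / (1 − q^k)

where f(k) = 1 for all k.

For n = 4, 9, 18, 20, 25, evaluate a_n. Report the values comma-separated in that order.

n=4: 4·1 2·2 1·4  f→[1+1+1]=3
q^9  k|9↦f(k): 9:1 3:1 1:1  a_9=3
[q^18] f(1)=1,f(2)=1,f(3)=1,f(6)=1,f(9)=1,f(18)=1 ⇒ 6
[q^20] f(1)=1,f(2)=1,f(4)=1,f(5)=1,f(10)=1,f(20)=1 ⇒ 6
d|25:{25,5,1}  Σf=1+1+1=3

3, 3, 6, 6, 3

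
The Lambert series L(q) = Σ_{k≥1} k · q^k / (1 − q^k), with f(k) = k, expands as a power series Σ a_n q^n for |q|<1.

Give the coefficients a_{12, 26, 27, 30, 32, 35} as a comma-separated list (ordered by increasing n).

d|12:{1,2,3,4,6,12}  Σf=1+2+3+4+6+12=28
n=26: 1·26 2·13 13·2 26·1  f→[1+2+13+26]=42
d|27:{1,3,9,27}  Σf=1+3+9+27=40
q^30  k|30↦f(k): 30:30 15:15 10:10 6:6 5:5 3:3 2:2 1:1  a_30=72
q^32  k|32↦f(k): 32:32 16:16 8:8 4:4 2:2 1:1  a_32=63
[q^35] f(35)=35,f(7)=7,f(5)=5,f(1)=1 ⇒ 48

28, 42, 40, 72, 63, 48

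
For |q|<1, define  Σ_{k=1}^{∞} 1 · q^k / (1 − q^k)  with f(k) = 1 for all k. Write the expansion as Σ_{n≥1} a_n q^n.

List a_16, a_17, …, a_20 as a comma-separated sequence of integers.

q^16  k|16↦f(k): 16:1 8:1 4:1 2:1 1:1  a_16=5
[q^17] f(1)=1,f(17)=1 ⇒ 2
d|18:{1,2,3,6,9,18}  Σf=1+1+1+1+1+1=6
[q^19] f(19)=1,f(1)=1 ⇒ 2
q^20  k|20↦f(k): 1:1 2:1 4:1 5:1 10:1 20:1  a_20=6

5, 2, 6, 2, 6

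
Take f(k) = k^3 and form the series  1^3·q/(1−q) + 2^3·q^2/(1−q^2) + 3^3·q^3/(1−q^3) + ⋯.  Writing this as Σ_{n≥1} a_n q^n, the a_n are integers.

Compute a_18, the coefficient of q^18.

q^18  k|18↦f(k): 1:1 2:8 3:27 6:216 9:729 18:5832  a_18=6813

a_18 = 6813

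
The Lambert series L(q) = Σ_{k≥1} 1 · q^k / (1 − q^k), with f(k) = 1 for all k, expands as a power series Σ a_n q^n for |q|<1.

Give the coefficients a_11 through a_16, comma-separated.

n=11: 11·1 1·11  f→[1+1]=2
n=12: 1·12 2·6 3·4 4·3 6·2 12·1  f→[1+1+1+1+1+1]=6
q^13  k|13↦f(k): 1:1 13:1  a_13=2
[q^14] f(14)=1,f(7)=1,f(2)=1,f(1)=1 ⇒ 4
d|15:{1,3,5,15}  Σf=1+1+1+1=4
q^16  k|16↦f(k): 1:1 2:1 4:1 8:1 16:1  a_16=5

2, 6, 2, 4, 4, 5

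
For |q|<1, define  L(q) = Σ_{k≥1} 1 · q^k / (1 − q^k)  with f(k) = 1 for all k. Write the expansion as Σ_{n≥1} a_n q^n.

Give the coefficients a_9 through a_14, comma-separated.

3, 4, 2, 6, 2, 4

n=9: 1·9 3·3 9·1  f→[1+1+1]=3
[q^10] f(10)=1,f(5)=1,f(2)=1,f(1)=1 ⇒ 4
n=11: 1·11 11·1  f→[1+1]=2
d|12:{12,6,4,3,2,1}  Σf=1+1+1+1+1+1=6
[q^13] f(13)=1,f(1)=1 ⇒ 2
n=14: 1·14 2·7 7·2 14·1  f→[1+1+1+1]=4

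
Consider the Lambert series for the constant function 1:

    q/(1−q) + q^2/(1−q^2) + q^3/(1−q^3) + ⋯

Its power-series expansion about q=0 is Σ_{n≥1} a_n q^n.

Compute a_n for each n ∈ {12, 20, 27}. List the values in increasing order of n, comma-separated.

n=12: 1·12 2·6 3·4 4·3 6·2 12·1  f→[1+1+1+1+1+1]=6
d|20:{20,10,5,4,2,1}  Σf=1+1+1+1+1+1=6
q^27  k|27↦f(k): 27:1 9:1 3:1 1:1  a_27=4

6, 6, 4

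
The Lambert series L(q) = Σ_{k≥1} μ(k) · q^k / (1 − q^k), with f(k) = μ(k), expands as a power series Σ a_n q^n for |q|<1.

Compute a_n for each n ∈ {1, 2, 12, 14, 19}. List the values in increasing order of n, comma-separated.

d|1:{1}  Σμ=1=1
q^2  k|2↦μ(k): 1:1 2:-1  a_2=0
q^12  k|12↦μ(k): 12:0 6:1 4:0 3:-1 2:-1 1:1  a_12=0
q^14  k|14↦μ(k): 14:1 7:-1 2:-1 1:1  a_14=0
d|19:{1,19}  Σμ=1+(-1)=0

1, 0, 0, 0, 0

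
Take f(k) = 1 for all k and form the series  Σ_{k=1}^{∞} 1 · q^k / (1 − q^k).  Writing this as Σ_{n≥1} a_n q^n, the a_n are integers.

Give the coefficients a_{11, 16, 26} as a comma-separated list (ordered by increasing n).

2, 5, 4

q^11  k|11↦f(k): 1:1 11:1  a_11=2
n=16: 16·1 8·2 4·4 2·8 1·16  f→[1+1+1+1+1]=5
n=26: 26·1 13·2 2·13 1·26  f→[1+1+1+1]=4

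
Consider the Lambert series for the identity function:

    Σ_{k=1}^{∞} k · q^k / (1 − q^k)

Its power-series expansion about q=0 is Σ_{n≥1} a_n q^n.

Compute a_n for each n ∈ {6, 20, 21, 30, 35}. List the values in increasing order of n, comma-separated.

12, 42, 32, 72, 48

[q^6] f(6)=6,f(3)=3,f(2)=2,f(1)=1 ⇒ 12
[q^20] f(1)=1,f(2)=2,f(4)=4,f(5)=5,f(10)=10,f(20)=20 ⇒ 42
n=21: 1·21 3·7 7·3 21·1  f→[1+3+7+21]=32
q^30  k|30↦f(k): 1:1 2:2 3:3 5:5 6:6 10:10 15:15 30:30  a_30=72
q^35  k|35↦f(k): 35:35 7:7 5:5 1:1  a_35=48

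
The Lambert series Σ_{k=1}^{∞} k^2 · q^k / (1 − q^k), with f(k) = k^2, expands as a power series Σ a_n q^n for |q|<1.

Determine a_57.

d|57:{1,3,19,57}  Σf=1+9+361+3249=3620

a_57 = 3620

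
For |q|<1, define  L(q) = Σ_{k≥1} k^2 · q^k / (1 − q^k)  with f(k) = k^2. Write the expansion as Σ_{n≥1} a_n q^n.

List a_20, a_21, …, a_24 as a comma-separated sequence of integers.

546, 500, 610, 530, 850

d|20:{20,10,5,4,2,1}  Σf=400+100+25+16+4+1=546
q^21  k|21↦f(k): 1:1 3:9 7:49 21:441  a_21=500
d|22:{1,2,11,22}  Σf=1+4+121+484=610
n=23: 23·1 1·23  f→[529+1]=530
n=24: 1·24 2·12 3·8 4·6 6·4 8·3 12·2 24·1  f→[1+4+9+16+36+64+144+576]=850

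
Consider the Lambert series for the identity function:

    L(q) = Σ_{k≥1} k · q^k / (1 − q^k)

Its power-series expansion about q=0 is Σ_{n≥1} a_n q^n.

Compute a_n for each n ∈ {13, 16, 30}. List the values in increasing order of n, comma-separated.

14, 31, 72

n=13: 13·1 1·13  f→[13+1]=14
n=16: 16·1 8·2 4·4 2·8 1·16  f→[16+8+4+2+1]=31
d|30:{1,2,3,5,6,10,15,30}  Σf=1+2+3+5+6+10+15+30=72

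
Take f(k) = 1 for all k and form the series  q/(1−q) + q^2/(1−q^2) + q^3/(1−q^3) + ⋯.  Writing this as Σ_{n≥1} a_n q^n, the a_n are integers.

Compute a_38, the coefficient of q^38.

q^38  k|38↦f(k): 38:1 19:1 2:1 1:1  a_38=4

a_38 = 4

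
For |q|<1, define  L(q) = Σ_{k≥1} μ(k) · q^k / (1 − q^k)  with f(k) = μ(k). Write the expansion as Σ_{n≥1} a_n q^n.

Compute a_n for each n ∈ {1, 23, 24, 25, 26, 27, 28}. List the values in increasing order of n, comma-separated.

1, 0, 0, 0, 0, 0, 0

q^1  k|1↦μ(k): 1:1  a_1=1
[q^23] μ(1)=1,μ(23)=-1 ⇒ 0
q^24  k|24↦μ(k): 24:0 12:0 8:0 6:1 4:0 3:-1 2:-1 1:1  a_24=0
q^25  k|25↦μ(k): 1:1 5:-1 25:0  a_25=0
[q^26] μ(1)=1,μ(2)=-1,μ(13)=-1,μ(26)=1 ⇒ 0
d|27:{1,3,9,27}  Σμ=1+(-1)+0+0=0
[q^28] μ(1)=1,μ(2)=-1,μ(4)=0,μ(7)=-1,μ(14)=1,μ(28)=0 ⇒ 0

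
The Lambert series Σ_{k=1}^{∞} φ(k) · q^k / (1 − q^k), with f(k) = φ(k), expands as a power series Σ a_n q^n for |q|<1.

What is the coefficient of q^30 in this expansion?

n=30: 1·30 2·15 3·10 5·6 6·5 10·3 15·2 30·1  φ→[1+1+2+4+2+4+8+8]=30

a_30 = 30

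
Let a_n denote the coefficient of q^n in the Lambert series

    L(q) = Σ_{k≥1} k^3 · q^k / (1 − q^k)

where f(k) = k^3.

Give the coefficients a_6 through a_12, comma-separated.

252, 344, 585, 757, 1134, 1332, 2044

d|6:{6,3,2,1}  Σf=216+27+8+1=252
d|7:{7,1}  Σf=343+1=344
q^8  k|8↦f(k): 1:1 2:8 4:64 8:512  a_8=585
[q^9] f(1)=1,f(3)=27,f(9)=729 ⇒ 757
q^10  k|10↦f(k): 1:1 2:8 5:125 10:1000  a_10=1134
q^11  k|11↦f(k): 1:1 11:1331  a_11=1332
d|12:{12,6,4,3,2,1}  Σf=1728+216+64+27+8+1=2044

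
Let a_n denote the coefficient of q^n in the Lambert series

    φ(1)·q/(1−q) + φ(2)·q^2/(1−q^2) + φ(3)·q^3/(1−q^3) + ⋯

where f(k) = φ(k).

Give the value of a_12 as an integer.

d|12:{12,6,4,3,2,1}  Σφ=4+2+2+2+1+1=12

a_12 = 12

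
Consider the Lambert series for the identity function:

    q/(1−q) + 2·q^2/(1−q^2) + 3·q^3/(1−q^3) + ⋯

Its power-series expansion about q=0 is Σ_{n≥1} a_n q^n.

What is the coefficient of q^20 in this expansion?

a_20 = 42

d|20:{1,2,4,5,10,20}  Σf=1+2+4+5+10+20=42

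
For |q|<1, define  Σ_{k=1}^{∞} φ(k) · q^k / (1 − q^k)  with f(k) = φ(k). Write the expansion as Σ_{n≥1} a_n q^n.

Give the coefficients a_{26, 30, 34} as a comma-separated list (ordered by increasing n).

q^26  k|26↦φ(k): 26:12 13:12 2:1 1:1  a_26=26
q^30  k|30↦φ(k): 1:1 2:1 3:2 5:4 6:2 10:4 15:8 30:8  a_30=30
n=34: 1·34 2·17 17·2 34·1  φ→[1+1+16+16]=34

26, 30, 34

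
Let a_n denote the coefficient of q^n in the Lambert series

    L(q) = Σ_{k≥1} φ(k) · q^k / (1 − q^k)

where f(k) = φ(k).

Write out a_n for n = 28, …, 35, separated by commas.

[q^28] φ(28)=12,φ(14)=6,φ(7)=6,φ(4)=2,φ(2)=1,φ(1)=1 ⇒ 28
q^29  k|29↦φ(k): 29:28 1:1  a_29=29
[q^30] φ(30)=8,φ(15)=8,φ(10)=4,φ(6)=2,φ(5)=4,φ(3)=2,φ(2)=1,φ(1)=1 ⇒ 30
n=31: 31·1 1·31  φ→[30+1]=31
d|32:{1,2,4,8,16,32}  Σφ=1+1+2+4+8+16=32
n=33: 1·33 3·11 11·3 33·1  φ→[1+2+10+20]=33
q^34  k|34↦φ(k): 1:1 2:1 17:16 34:16  a_34=34
q^35  k|35↦φ(k): 1:1 5:4 7:6 35:24  a_35=35

28, 29, 30, 31, 32, 33, 34, 35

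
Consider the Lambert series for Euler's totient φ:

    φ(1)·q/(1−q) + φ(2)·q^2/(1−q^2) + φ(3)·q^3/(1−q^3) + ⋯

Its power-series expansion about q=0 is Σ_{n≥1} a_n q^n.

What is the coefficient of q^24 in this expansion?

q^24  k|24↦φ(k): 1:1 2:1 3:2 4:2 6:2 8:4 12:4 24:8  a_24=24

a_24 = 24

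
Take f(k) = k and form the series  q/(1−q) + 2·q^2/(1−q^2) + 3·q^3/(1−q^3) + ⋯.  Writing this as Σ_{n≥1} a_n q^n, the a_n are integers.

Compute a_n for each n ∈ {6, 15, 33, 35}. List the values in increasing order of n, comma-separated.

12, 24, 48, 48

q^6  k|6↦f(k): 6:6 3:3 2:2 1:1  a_6=12
[q^15] f(15)=15,f(5)=5,f(3)=3,f(1)=1 ⇒ 24
n=33: 33·1 11·3 3·11 1·33  f→[33+11+3+1]=48
n=35: 35·1 7·5 5·7 1·35  f→[35+7+5+1]=48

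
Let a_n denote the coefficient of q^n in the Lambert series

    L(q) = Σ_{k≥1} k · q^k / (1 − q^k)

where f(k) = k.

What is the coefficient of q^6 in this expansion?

[q^6] f(6)=6,f(3)=3,f(2)=2,f(1)=1 ⇒ 12

a_6 = 12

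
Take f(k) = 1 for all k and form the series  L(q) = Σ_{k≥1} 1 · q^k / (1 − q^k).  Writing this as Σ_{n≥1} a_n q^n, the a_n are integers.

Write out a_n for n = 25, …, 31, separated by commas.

[q^25] f(25)=1,f(5)=1,f(1)=1 ⇒ 3
d|26:{26,13,2,1}  Σf=1+1+1+1=4
[q^27] f(1)=1,f(3)=1,f(9)=1,f(27)=1 ⇒ 4
q^28  k|28↦f(k): 1:1 2:1 4:1 7:1 14:1 28:1  a_28=6
q^29  k|29↦f(k): 1:1 29:1  a_29=2
n=30: 30·1 15·2 10·3 6·5 5·6 3·10 2·15 1·30  f→[1+1+1+1+1+1+1+1]=8
[q^31] f(31)=1,f(1)=1 ⇒ 2

3, 4, 4, 6, 2, 8, 2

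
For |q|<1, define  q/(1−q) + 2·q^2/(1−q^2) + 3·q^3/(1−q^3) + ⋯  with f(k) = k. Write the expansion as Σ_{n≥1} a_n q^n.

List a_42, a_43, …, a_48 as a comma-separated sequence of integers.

96, 44, 84, 78, 72, 48, 124

[q^42] f(42)=42,f(21)=21,f(14)=14,f(7)=7,f(6)=6,f(3)=3,f(2)=2,f(1)=1 ⇒ 96
[q^43] f(43)=43,f(1)=1 ⇒ 44
d|44:{44,22,11,4,2,1}  Σf=44+22+11+4+2+1=84
[q^45] f(1)=1,f(3)=3,f(5)=5,f(9)=9,f(15)=15,f(45)=45 ⇒ 78
[q^46] f(1)=1,f(2)=2,f(23)=23,f(46)=46 ⇒ 72
n=47: 47·1 1·47  f→[47+1]=48
q^48  k|48↦f(k): 48:48 24:24 16:16 12:12 8:8 6:6 4:4 3:3 2:2 1:1  a_48=124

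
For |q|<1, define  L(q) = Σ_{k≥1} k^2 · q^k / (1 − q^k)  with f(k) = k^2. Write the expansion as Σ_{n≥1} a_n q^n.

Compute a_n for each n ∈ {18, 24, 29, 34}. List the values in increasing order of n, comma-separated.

455, 850, 842, 1450

q^18  k|18↦f(k): 1:1 2:4 3:9 6:36 9:81 18:324  a_18=455
q^24  k|24↦f(k): 1:1 2:4 3:9 4:16 6:36 8:64 12:144 24:576  a_24=850
[q^29] f(1)=1,f(29)=841 ⇒ 842
q^34  k|34↦f(k): 34:1156 17:289 2:4 1:1  a_34=1450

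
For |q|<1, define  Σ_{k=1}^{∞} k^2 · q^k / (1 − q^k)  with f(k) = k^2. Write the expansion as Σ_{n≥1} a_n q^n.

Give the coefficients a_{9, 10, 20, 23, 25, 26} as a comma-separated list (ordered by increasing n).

91, 130, 546, 530, 651, 850

d|9:{9,3,1}  Σf=81+9+1=91
[q^10] f(10)=100,f(5)=25,f(2)=4,f(1)=1 ⇒ 130
d|20:{20,10,5,4,2,1}  Σf=400+100+25+16+4+1=546
d|23:{23,1}  Σf=529+1=530
d|25:{1,5,25}  Σf=1+25+625=651
n=26: 1·26 2·13 13·2 26·1  f→[1+4+169+676]=850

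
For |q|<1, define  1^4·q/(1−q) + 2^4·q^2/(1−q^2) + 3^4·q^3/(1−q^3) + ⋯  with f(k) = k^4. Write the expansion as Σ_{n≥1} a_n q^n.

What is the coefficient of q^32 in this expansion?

a_32 = 1118481

[q^32] f(1)=1,f(2)=16,f(4)=256,f(8)=4096,f(16)=65536,f(32)=1048576 ⇒ 1118481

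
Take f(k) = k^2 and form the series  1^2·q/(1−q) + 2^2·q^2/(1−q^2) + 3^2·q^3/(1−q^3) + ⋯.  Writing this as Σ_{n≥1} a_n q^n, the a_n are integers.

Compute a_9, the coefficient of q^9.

q^9  k|9↦f(k): 9:81 3:9 1:1  a_9=91

a_9 = 91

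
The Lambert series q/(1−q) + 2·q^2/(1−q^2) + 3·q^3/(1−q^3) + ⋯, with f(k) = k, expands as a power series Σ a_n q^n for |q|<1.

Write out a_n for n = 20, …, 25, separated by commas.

[q^20] f(20)=20,f(10)=10,f(5)=5,f(4)=4,f(2)=2,f(1)=1 ⇒ 42
n=21: 1·21 3·7 7·3 21·1  f→[1+3+7+21]=32
d|22:{22,11,2,1}  Σf=22+11+2+1=36
d|23:{1,23}  Σf=1+23=24
n=24: 1·24 2·12 3·8 4·6 6·4 8·3 12·2 24·1  f→[1+2+3+4+6+8+12+24]=60
d|25:{25,5,1}  Σf=25+5+1=31

42, 32, 36, 24, 60, 31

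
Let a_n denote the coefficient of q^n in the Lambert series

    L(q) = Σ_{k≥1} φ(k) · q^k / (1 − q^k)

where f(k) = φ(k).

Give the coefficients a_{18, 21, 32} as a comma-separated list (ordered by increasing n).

q^18  k|18↦φ(k): 18:6 9:6 6:2 3:2 2:1 1:1  a_18=18
[q^21] φ(1)=1,φ(3)=2,φ(7)=6,φ(21)=12 ⇒ 21
q^32  k|32↦φ(k): 1:1 2:1 4:2 8:4 16:8 32:16  a_32=32

18, 21, 32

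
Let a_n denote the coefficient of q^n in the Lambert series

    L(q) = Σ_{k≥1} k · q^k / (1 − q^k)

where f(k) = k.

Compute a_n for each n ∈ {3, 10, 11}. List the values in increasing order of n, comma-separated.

4, 18, 12

d|3:{1,3}  Σf=1+3=4
[q^10] f(10)=10,f(5)=5,f(2)=2,f(1)=1 ⇒ 18
n=11: 1·11 11·1  f→[1+11]=12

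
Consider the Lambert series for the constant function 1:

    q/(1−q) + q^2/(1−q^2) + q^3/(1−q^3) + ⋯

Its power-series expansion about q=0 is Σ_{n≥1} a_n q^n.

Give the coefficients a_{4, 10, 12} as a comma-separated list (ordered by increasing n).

3, 4, 6

n=4: 4·1 2·2 1·4  f→[1+1+1]=3
[q^10] f(1)=1,f(2)=1,f(5)=1,f(10)=1 ⇒ 4
d|12:{1,2,3,4,6,12}  Σf=1+1+1+1+1+1=6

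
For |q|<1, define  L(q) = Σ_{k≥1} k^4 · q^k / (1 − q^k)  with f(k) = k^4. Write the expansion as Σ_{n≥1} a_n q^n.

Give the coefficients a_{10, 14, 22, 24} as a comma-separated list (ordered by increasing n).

q^10  k|10↦f(k): 10:10000 5:625 2:16 1:1  a_10=10642
d|14:{14,7,2,1}  Σf=38416+2401+16+1=40834
q^22  k|22↦f(k): 1:1 2:16 11:14641 22:234256  a_22=248914
[q^24] f(24)=331776,f(12)=20736,f(8)=4096,f(6)=1296,f(4)=256,f(3)=81,f(2)=16,f(1)=1 ⇒ 358258

10642, 40834, 248914, 358258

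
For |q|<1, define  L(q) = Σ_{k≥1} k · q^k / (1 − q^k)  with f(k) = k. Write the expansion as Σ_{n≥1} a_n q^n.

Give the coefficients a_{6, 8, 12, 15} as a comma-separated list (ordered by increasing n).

n=6: 1·6 2·3 3·2 6·1  f→[1+2+3+6]=12
[q^8] f(8)=8,f(4)=4,f(2)=2,f(1)=1 ⇒ 15
n=12: 12·1 6·2 4·3 3·4 2·6 1·12  f→[12+6+4+3+2+1]=28
q^15  k|15↦f(k): 15:15 5:5 3:3 1:1  a_15=24

12, 15, 28, 24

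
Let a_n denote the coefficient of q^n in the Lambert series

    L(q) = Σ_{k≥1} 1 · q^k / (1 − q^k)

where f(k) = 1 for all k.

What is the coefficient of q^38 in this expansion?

d|38:{1,2,19,38}  Σf=1+1+1+1=4

a_38 = 4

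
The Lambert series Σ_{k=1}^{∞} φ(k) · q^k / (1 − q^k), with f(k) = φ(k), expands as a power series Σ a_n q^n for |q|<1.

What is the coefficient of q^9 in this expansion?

d|9:{1,3,9}  Σφ=1+2+6=9

a_9 = 9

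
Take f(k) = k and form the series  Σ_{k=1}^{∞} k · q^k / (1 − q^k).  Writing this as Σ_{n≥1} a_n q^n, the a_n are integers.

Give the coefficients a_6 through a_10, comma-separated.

[q^6] f(6)=6,f(3)=3,f(2)=2,f(1)=1 ⇒ 12
n=7: 1·7 7·1  f→[1+7]=8
[q^8] f(8)=8,f(4)=4,f(2)=2,f(1)=1 ⇒ 15
[q^9] f(1)=1,f(3)=3,f(9)=9 ⇒ 13
n=10: 10·1 5·2 2·5 1·10  f→[10+5+2+1]=18

12, 8, 15, 13, 18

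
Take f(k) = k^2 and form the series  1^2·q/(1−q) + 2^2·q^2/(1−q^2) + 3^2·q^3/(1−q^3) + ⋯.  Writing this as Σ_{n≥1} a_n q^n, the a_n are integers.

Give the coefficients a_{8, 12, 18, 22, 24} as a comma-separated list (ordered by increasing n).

85, 210, 455, 610, 850

[q^8] f(1)=1,f(2)=4,f(4)=16,f(8)=64 ⇒ 85
[q^12] f(1)=1,f(2)=4,f(3)=9,f(4)=16,f(6)=36,f(12)=144 ⇒ 210
[q^18] f(18)=324,f(9)=81,f(6)=36,f(3)=9,f(2)=4,f(1)=1 ⇒ 455
[q^22] f(22)=484,f(11)=121,f(2)=4,f(1)=1 ⇒ 610
d|24:{24,12,8,6,4,3,2,1}  Σf=576+144+64+36+16+9+4+1=850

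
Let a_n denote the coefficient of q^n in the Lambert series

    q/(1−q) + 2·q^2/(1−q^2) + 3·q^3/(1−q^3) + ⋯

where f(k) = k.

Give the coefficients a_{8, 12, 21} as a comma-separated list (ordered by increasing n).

15, 28, 32

q^8  k|8↦f(k): 1:1 2:2 4:4 8:8  a_8=15
d|12:{12,6,4,3,2,1}  Σf=12+6+4+3+2+1=28
d|21:{1,3,7,21}  Σf=1+3+7+21=32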